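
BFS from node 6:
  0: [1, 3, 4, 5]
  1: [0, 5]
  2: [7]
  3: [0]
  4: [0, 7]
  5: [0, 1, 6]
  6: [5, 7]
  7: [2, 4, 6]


Visit 6, enqueue [5, 7]
Visit 5, enqueue [0, 1]
Visit 7, enqueue [2, 4]
Visit 0, enqueue [3]
Visit 1, enqueue []
Visit 2, enqueue []
Visit 4, enqueue []
Visit 3, enqueue []

BFS order: [6, 5, 7, 0, 1, 2, 4, 3]


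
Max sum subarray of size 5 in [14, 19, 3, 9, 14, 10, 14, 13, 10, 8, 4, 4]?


[0:5]: 59
[1:6]: 55
[2:7]: 50
[3:8]: 60
[4:9]: 61
[5:10]: 55
[6:11]: 49
[7:12]: 39

Max: 61 at [4:9]


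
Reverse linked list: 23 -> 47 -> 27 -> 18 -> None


Step 1: curr=23, set curr.next=prev(None) | reversed so far: 23
Step 2: curr=47, set curr.next=prev(23) | reversed so far: 47 -> 23
Step 3: curr=27, set curr.next=prev(47) | reversed so far: 27 -> 47 -> 23
Step 4: curr=18, set curr.next=prev(27) | reversed so far: 18 -> 27 -> 47 -> 23

18 -> 27 -> 47 -> 23 -> None


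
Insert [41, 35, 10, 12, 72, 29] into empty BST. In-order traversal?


Insert 41: root
Insert 35: L from 41
Insert 10: L from 41 -> L from 35
Insert 12: L from 41 -> L from 35 -> R from 10
Insert 72: R from 41
Insert 29: L from 41 -> L from 35 -> R from 10 -> R from 12

In-order: [10, 12, 29, 35, 41, 72]


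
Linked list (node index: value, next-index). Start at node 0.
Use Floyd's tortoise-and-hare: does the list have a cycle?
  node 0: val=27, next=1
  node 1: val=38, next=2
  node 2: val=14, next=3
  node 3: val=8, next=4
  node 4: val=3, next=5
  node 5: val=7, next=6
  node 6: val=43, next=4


Floyd's tortoise (slow, +1) and hare (fast, +2):
  init: slow=0, fast=0
  step 1: slow=1, fast=2
  step 2: slow=2, fast=4
  step 3: slow=3, fast=6
  step 4: slow=4, fast=5
  step 5: slow=5, fast=4
  step 6: slow=6, fast=6
  slow == fast at node 6: cycle detected

Cycle: yes


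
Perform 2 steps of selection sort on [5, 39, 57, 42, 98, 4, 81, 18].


Initial: [5, 39, 57, 42, 98, 4, 81, 18]
Step 1: min=4 at 5
  Swap: [4, 39, 57, 42, 98, 5, 81, 18]
Step 2: min=5 at 5
  Swap: [4, 5, 57, 42, 98, 39, 81, 18]

After 2 steps: [4, 5, 57, 42, 98, 39, 81, 18]


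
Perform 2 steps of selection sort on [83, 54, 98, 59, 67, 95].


Initial: [83, 54, 98, 59, 67, 95]
Step 1: min=54 at 1
  Swap: [54, 83, 98, 59, 67, 95]
Step 2: min=59 at 3
  Swap: [54, 59, 98, 83, 67, 95]

After 2 steps: [54, 59, 98, 83, 67, 95]


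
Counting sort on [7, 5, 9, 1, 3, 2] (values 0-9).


Input: [7, 5, 9, 1, 3, 2]
Counts: [0, 1, 1, 1, 0, 1, 0, 1, 0, 1]

Sorted: [1, 2, 3, 5, 7, 9]


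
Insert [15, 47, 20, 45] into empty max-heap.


Insert 15: [15]
Insert 47: [47, 15]
Insert 20: [47, 15, 20]
Insert 45: [47, 45, 20, 15]

Final heap: [47, 45, 20, 15]


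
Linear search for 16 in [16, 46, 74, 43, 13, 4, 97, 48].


i=0: 16==16 found!

Found at 0, 1 comps


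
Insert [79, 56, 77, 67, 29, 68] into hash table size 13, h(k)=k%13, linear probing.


Insert 79: h=1 -> slot 1
Insert 56: h=4 -> slot 4
Insert 77: h=12 -> slot 12
Insert 67: h=2 -> slot 2
Insert 29: h=3 -> slot 3
Insert 68: h=3, 2 probes -> slot 5

Table: [None, 79, 67, 29, 56, 68, None, None, None, None, None, None, 77]


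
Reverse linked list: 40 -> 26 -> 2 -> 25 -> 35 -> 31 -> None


Step 1: curr=40, set curr.next=prev(None) | reversed so far: 40
Step 2: curr=26, set curr.next=prev(40) | reversed so far: 26 -> 40
Step 3: curr=2, set curr.next=prev(26) | reversed so far: 2 -> 26 -> 40
Step 4: curr=25, set curr.next=prev(2) | reversed so far: 25 -> 2 -> 26 -> 40
Step 5: curr=35, set curr.next=prev(25) | reversed so far: 35 -> 25 -> 2 -> 26 -> 40
Step 6: curr=31, set curr.next=prev(35) | reversed so far: 31 -> 35 -> 25 -> 2 -> 26 -> 40

31 -> 35 -> 25 -> 2 -> 26 -> 40 -> None


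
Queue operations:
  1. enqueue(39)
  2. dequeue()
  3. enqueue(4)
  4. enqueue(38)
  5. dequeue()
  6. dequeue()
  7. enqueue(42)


enqueue(39) -> [39]
dequeue()->39, []
enqueue(4) -> [4]
enqueue(38) -> [4, 38]
dequeue()->4, [38]
dequeue()->38, []
enqueue(42) -> [42]

Final queue: [42]


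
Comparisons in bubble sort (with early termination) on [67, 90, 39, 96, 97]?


Algorithm: bubble sort (with early termination)
Input: [67, 90, 39, 96, 97]
Sorted: [39, 67, 90, 96, 97]

9


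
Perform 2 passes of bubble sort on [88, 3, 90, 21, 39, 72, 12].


Initial: [88, 3, 90, 21, 39, 72, 12]
Pass 1: [3, 88, 21, 39, 72, 12, 90] (5 swaps)
Pass 2: [3, 21, 39, 72, 12, 88, 90] (4 swaps)

After 2 passes: [3, 21, 39, 72, 12, 88, 90]


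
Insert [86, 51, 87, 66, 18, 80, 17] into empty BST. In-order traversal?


Insert 86: root
Insert 51: L from 86
Insert 87: R from 86
Insert 66: L from 86 -> R from 51
Insert 18: L from 86 -> L from 51
Insert 80: L from 86 -> R from 51 -> R from 66
Insert 17: L from 86 -> L from 51 -> L from 18

In-order: [17, 18, 51, 66, 80, 86, 87]


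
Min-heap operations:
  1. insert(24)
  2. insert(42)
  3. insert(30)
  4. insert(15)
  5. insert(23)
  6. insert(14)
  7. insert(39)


insert(24) -> [24]
insert(42) -> [24, 42]
insert(30) -> [24, 42, 30]
insert(15) -> [15, 24, 30, 42]
insert(23) -> [15, 23, 30, 42, 24]
insert(14) -> [14, 23, 15, 42, 24, 30]
insert(39) -> [14, 23, 15, 42, 24, 30, 39]

Final heap: [14, 23, 15, 42, 24, 30, 39]


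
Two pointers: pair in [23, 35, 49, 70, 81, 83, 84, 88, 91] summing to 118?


lo=0(23)+hi=8(91)=114
lo=1(35)+hi=8(91)=126
lo=1(35)+hi=7(88)=123
lo=1(35)+hi=6(84)=119
lo=1(35)+hi=5(83)=118

Yes: 35+83=118


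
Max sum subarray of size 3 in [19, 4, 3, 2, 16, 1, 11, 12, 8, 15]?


[0:3]: 26
[1:4]: 9
[2:5]: 21
[3:6]: 19
[4:7]: 28
[5:8]: 24
[6:9]: 31
[7:10]: 35

Max: 35 at [7:10]


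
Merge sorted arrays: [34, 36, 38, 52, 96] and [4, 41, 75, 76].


Take 4 from B
Take 34 from A
Take 36 from A
Take 38 from A
Take 41 from B
Take 52 from A
Take 75 from B
Take 76 from B

Merged: [4, 34, 36, 38, 41, 52, 75, 76, 96]


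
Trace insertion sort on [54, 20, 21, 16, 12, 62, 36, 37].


Initial: [54, 20, 21, 16, 12, 62, 36, 37]
Insert 20: [20, 54, 21, 16, 12, 62, 36, 37]
Insert 21: [20, 21, 54, 16, 12, 62, 36, 37]
Insert 16: [16, 20, 21, 54, 12, 62, 36, 37]
Insert 12: [12, 16, 20, 21, 54, 62, 36, 37]
Insert 62: [12, 16, 20, 21, 54, 62, 36, 37]
Insert 36: [12, 16, 20, 21, 36, 54, 62, 37]
Insert 37: [12, 16, 20, 21, 36, 37, 54, 62]

Sorted: [12, 16, 20, 21, 36, 37, 54, 62]


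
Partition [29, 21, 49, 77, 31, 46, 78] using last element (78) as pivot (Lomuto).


Pivot: 78
  29 <= 78: advance i (no swap)
  21 <= 78: advance i (no swap)
  49 <= 78: advance i (no swap)
  77 <= 78: advance i (no swap)
  31 <= 78: advance i (no swap)
  46 <= 78: advance i (no swap)
Place pivot at 6: [29, 21, 49, 77, 31, 46, 78]

Partitioned: [29, 21, 49, 77, 31, 46, 78]


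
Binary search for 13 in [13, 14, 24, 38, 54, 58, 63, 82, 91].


Step 1: lo=0, hi=8, mid=4, val=54
Step 2: lo=0, hi=3, mid=1, val=14
Step 3: lo=0, hi=0, mid=0, val=13

Found at index 0


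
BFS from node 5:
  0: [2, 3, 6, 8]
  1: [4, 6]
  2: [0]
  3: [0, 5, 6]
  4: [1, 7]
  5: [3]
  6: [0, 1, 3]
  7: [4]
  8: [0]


Visit 5, enqueue [3]
Visit 3, enqueue [0, 6]
Visit 0, enqueue [2, 8]
Visit 6, enqueue [1]
Visit 2, enqueue []
Visit 8, enqueue []
Visit 1, enqueue [4]
Visit 4, enqueue [7]
Visit 7, enqueue []

BFS order: [5, 3, 0, 6, 2, 8, 1, 4, 7]


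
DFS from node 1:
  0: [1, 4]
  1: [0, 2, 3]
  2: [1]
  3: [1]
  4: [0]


Visit 1, push [3, 2, 0]
Visit 0, push [4]
Visit 4, push []
Visit 2, push []
Visit 3, push []

DFS order: [1, 0, 4, 2, 3]


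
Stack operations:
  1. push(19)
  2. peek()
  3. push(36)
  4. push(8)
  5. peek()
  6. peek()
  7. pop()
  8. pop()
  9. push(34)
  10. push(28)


push(19) -> [19]
peek()->19
push(36) -> [19, 36]
push(8) -> [19, 36, 8]
peek()->8
peek()->8
pop()->8, [19, 36]
pop()->36, [19]
push(34) -> [19, 34]
push(28) -> [19, 34, 28]

Final stack: [19, 34, 28]


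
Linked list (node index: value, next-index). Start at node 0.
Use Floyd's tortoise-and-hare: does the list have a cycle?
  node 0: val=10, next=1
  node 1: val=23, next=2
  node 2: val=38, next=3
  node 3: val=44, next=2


Floyd's tortoise (slow, +1) and hare (fast, +2):
  init: slow=0, fast=0
  step 1: slow=1, fast=2
  step 2: slow=2, fast=2
  slow == fast at node 2: cycle detected

Cycle: yes


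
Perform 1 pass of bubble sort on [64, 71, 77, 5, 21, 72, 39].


Initial: [64, 71, 77, 5, 21, 72, 39]
Pass 1: [64, 71, 5, 21, 72, 39, 77] (4 swaps)

After 1 pass: [64, 71, 5, 21, 72, 39, 77]


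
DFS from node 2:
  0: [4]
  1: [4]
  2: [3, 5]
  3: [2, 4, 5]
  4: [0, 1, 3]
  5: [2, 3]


Visit 2, push [5, 3]
Visit 3, push [5, 4]
Visit 4, push [1, 0]
Visit 0, push []
Visit 1, push []
Visit 5, push []

DFS order: [2, 3, 4, 0, 1, 5]


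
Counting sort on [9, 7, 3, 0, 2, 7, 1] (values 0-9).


Input: [9, 7, 3, 0, 2, 7, 1]
Counts: [1, 1, 1, 1, 0, 0, 0, 2, 0, 1]

Sorted: [0, 1, 2, 3, 7, 7, 9]


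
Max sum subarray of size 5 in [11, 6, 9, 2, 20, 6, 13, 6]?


[0:5]: 48
[1:6]: 43
[2:7]: 50
[3:8]: 47

Max: 50 at [2:7]


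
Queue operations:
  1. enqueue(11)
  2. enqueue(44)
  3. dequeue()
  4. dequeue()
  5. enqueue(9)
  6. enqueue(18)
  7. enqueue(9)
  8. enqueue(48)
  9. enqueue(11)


enqueue(11) -> [11]
enqueue(44) -> [11, 44]
dequeue()->11, [44]
dequeue()->44, []
enqueue(9) -> [9]
enqueue(18) -> [9, 18]
enqueue(9) -> [9, 18, 9]
enqueue(48) -> [9, 18, 9, 48]
enqueue(11) -> [9, 18, 9, 48, 11]

Final queue: [9, 18, 9, 48, 11]


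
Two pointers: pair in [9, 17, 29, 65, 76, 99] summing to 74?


lo=0(9)+hi=5(99)=108
lo=0(9)+hi=4(76)=85
lo=0(9)+hi=3(65)=74

Yes: 9+65=74


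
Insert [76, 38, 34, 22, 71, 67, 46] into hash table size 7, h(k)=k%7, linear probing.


Insert 76: h=6 -> slot 6
Insert 38: h=3 -> slot 3
Insert 34: h=6, 1 probes -> slot 0
Insert 22: h=1 -> slot 1
Insert 71: h=1, 1 probes -> slot 2
Insert 67: h=4 -> slot 4
Insert 46: h=4, 1 probes -> slot 5

Table: [34, 22, 71, 38, 67, 46, 76]


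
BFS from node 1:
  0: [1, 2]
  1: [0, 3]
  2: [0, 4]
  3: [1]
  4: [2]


Visit 1, enqueue [0, 3]
Visit 0, enqueue [2]
Visit 3, enqueue []
Visit 2, enqueue [4]
Visit 4, enqueue []

BFS order: [1, 0, 3, 2, 4]


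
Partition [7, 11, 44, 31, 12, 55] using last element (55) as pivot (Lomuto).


Pivot: 55
  7 <= 55: advance i (no swap)
  11 <= 55: advance i (no swap)
  44 <= 55: advance i (no swap)
  31 <= 55: advance i (no swap)
  12 <= 55: advance i (no swap)
Place pivot at 5: [7, 11, 44, 31, 12, 55]

Partitioned: [7, 11, 44, 31, 12, 55]


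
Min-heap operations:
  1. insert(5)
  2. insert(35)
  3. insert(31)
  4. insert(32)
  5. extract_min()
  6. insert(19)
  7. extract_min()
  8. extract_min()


insert(5) -> [5]
insert(35) -> [5, 35]
insert(31) -> [5, 35, 31]
insert(32) -> [5, 32, 31, 35]
extract_min()->5, [31, 32, 35]
insert(19) -> [19, 31, 35, 32]
extract_min()->19, [31, 32, 35]
extract_min()->31, [32, 35]

Final heap: [32, 35]


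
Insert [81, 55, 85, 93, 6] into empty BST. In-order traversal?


Insert 81: root
Insert 55: L from 81
Insert 85: R from 81
Insert 93: R from 81 -> R from 85
Insert 6: L from 81 -> L from 55

In-order: [6, 55, 81, 85, 93]


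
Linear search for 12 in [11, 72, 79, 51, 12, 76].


i=0: 11!=12
i=1: 72!=12
i=2: 79!=12
i=3: 51!=12
i=4: 12==12 found!

Found at 4, 5 comps


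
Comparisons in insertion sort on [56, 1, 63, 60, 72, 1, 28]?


Algorithm: insertion sort
Input: [56, 1, 63, 60, 72, 1, 28]
Sorted: [1, 1, 28, 56, 60, 63, 72]

15


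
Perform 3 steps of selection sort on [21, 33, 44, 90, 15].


Initial: [21, 33, 44, 90, 15]
Step 1: min=15 at 4
  Swap: [15, 33, 44, 90, 21]
Step 2: min=21 at 4
  Swap: [15, 21, 44, 90, 33]
Step 3: min=33 at 4
  Swap: [15, 21, 33, 90, 44]

After 3 steps: [15, 21, 33, 90, 44]


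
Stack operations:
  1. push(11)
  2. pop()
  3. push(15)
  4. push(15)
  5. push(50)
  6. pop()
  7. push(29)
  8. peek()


push(11) -> [11]
pop()->11, []
push(15) -> [15]
push(15) -> [15, 15]
push(50) -> [15, 15, 50]
pop()->50, [15, 15]
push(29) -> [15, 15, 29]
peek()->29

Final stack: [15, 15, 29]


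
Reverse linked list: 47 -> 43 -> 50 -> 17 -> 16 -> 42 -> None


Step 1: curr=47, set curr.next=prev(None) | reversed so far: 47
Step 2: curr=43, set curr.next=prev(47) | reversed so far: 43 -> 47
Step 3: curr=50, set curr.next=prev(43) | reversed so far: 50 -> 43 -> 47
Step 4: curr=17, set curr.next=prev(50) | reversed so far: 17 -> 50 -> 43 -> 47
Step 5: curr=16, set curr.next=prev(17) | reversed so far: 16 -> 17 -> 50 -> 43 -> 47
Step 6: curr=42, set curr.next=prev(16) | reversed so far: 42 -> 16 -> 17 -> 50 -> 43 -> 47

42 -> 16 -> 17 -> 50 -> 43 -> 47 -> None


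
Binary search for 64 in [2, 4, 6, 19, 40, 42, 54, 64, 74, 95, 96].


Step 1: lo=0, hi=10, mid=5, val=42
Step 2: lo=6, hi=10, mid=8, val=74
Step 3: lo=6, hi=7, mid=6, val=54
Step 4: lo=7, hi=7, mid=7, val=64

Found at index 7


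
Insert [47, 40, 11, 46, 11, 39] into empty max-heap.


Insert 47: [47]
Insert 40: [47, 40]
Insert 11: [47, 40, 11]
Insert 46: [47, 46, 11, 40]
Insert 11: [47, 46, 11, 40, 11]
Insert 39: [47, 46, 39, 40, 11, 11]

Final heap: [47, 46, 39, 40, 11, 11]


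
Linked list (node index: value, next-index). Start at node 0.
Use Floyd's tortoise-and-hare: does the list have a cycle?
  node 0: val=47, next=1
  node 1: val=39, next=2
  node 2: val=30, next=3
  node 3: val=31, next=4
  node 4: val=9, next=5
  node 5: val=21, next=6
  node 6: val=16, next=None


Floyd's tortoise (slow, +1) and hare (fast, +2):
  init: slow=0, fast=0
  step 1: slow=1, fast=2
  step 2: slow=2, fast=4
  step 3: slow=3, fast=6
  step 4: fast -> None, no cycle

Cycle: no


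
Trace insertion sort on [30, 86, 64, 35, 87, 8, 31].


Initial: [30, 86, 64, 35, 87, 8, 31]
Insert 86: [30, 86, 64, 35, 87, 8, 31]
Insert 64: [30, 64, 86, 35, 87, 8, 31]
Insert 35: [30, 35, 64, 86, 87, 8, 31]
Insert 87: [30, 35, 64, 86, 87, 8, 31]
Insert 8: [8, 30, 35, 64, 86, 87, 31]
Insert 31: [8, 30, 31, 35, 64, 86, 87]

Sorted: [8, 30, 31, 35, 64, 86, 87]


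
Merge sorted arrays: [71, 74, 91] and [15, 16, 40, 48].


Take 15 from B
Take 16 from B
Take 40 from B
Take 48 from B

Merged: [15, 16, 40, 48, 71, 74, 91]


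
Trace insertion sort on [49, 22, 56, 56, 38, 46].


Initial: [49, 22, 56, 56, 38, 46]
Insert 22: [22, 49, 56, 56, 38, 46]
Insert 56: [22, 49, 56, 56, 38, 46]
Insert 56: [22, 49, 56, 56, 38, 46]
Insert 38: [22, 38, 49, 56, 56, 46]
Insert 46: [22, 38, 46, 49, 56, 56]

Sorted: [22, 38, 46, 49, 56, 56]


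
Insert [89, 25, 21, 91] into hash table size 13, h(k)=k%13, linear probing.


Insert 89: h=11 -> slot 11
Insert 25: h=12 -> slot 12
Insert 21: h=8 -> slot 8
Insert 91: h=0 -> slot 0

Table: [91, None, None, None, None, None, None, None, 21, None, None, 89, 25]


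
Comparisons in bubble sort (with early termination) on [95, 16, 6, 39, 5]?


Algorithm: bubble sort (with early termination)
Input: [95, 16, 6, 39, 5]
Sorted: [5, 6, 16, 39, 95]

10


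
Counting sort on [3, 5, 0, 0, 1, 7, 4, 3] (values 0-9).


Input: [3, 5, 0, 0, 1, 7, 4, 3]
Counts: [2, 1, 0, 2, 1, 1, 0, 1, 0, 0]

Sorted: [0, 0, 1, 3, 3, 4, 5, 7]


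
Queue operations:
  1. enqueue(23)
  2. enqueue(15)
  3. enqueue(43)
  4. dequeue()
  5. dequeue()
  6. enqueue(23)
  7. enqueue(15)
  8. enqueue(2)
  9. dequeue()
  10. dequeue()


enqueue(23) -> [23]
enqueue(15) -> [23, 15]
enqueue(43) -> [23, 15, 43]
dequeue()->23, [15, 43]
dequeue()->15, [43]
enqueue(23) -> [43, 23]
enqueue(15) -> [43, 23, 15]
enqueue(2) -> [43, 23, 15, 2]
dequeue()->43, [23, 15, 2]
dequeue()->23, [15, 2]

Final queue: [15, 2]


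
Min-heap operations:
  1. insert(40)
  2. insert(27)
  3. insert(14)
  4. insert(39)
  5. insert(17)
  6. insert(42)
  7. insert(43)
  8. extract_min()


insert(40) -> [40]
insert(27) -> [27, 40]
insert(14) -> [14, 40, 27]
insert(39) -> [14, 39, 27, 40]
insert(17) -> [14, 17, 27, 40, 39]
insert(42) -> [14, 17, 27, 40, 39, 42]
insert(43) -> [14, 17, 27, 40, 39, 42, 43]
extract_min()->14, [17, 39, 27, 40, 43, 42]

Final heap: [17, 39, 27, 40, 43, 42]


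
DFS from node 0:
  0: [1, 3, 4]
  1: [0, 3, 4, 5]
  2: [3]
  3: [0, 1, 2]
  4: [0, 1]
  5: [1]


Visit 0, push [4, 3, 1]
Visit 1, push [5, 4, 3]
Visit 3, push [2]
Visit 2, push []
Visit 4, push []
Visit 5, push []

DFS order: [0, 1, 3, 2, 4, 5]


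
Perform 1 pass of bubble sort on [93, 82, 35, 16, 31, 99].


Initial: [93, 82, 35, 16, 31, 99]
Pass 1: [82, 35, 16, 31, 93, 99] (4 swaps)

After 1 pass: [82, 35, 16, 31, 93, 99]


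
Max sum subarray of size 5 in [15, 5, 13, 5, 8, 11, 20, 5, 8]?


[0:5]: 46
[1:6]: 42
[2:7]: 57
[3:8]: 49
[4:9]: 52

Max: 57 at [2:7]


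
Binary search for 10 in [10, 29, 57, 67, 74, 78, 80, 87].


Step 1: lo=0, hi=7, mid=3, val=67
Step 2: lo=0, hi=2, mid=1, val=29
Step 3: lo=0, hi=0, mid=0, val=10

Found at index 0


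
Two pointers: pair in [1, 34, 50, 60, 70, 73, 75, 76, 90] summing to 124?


lo=0(1)+hi=8(90)=91
lo=1(34)+hi=8(90)=124

Yes: 34+90=124


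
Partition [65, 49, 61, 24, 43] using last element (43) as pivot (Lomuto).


Pivot: 43
  24 <= 43: swap -> [24, 49, 61, 65, 43]
Place pivot at 1: [24, 43, 61, 65, 49]

Partitioned: [24, 43, 61, 65, 49]


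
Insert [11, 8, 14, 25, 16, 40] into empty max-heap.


Insert 11: [11]
Insert 8: [11, 8]
Insert 14: [14, 8, 11]
Insert 25: [25, 14, 11, 8]
Insert 16: [25, 16, 11, 8, 14]
Insert 40: [40, 16, 25, 8, 14, 11]

Final heap: [40, 16, 25, 8, 14, 11]


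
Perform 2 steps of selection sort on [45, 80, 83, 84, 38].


Initial: [45, 80, 83, 84, 38]
Step 1: min=38 at 4
  Swap: [38, 80, 83, 84, 45]
Step 2: min=45 at 4
  Swap: [38, 45, 83, 84, 80]

After 2 steps: [38, 45, 83, 84, 80]


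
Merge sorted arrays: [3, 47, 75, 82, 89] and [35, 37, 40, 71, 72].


Take 3 from A
Take 35 from B
Take 37 from B
Take 40 from B
Take 47 from A
Take 71 from B
Take 72 from B

Merged: [3, 35, 37, 40, 47, 71, 72, 75, 82, 89]


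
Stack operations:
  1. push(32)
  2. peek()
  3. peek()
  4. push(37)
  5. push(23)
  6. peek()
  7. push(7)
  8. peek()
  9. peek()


push(32) -> [32]
peek()->32
peek()->32
push(37) -> [32, 37]
push(23) -> [32, 37, 23]
peek()->23
push(7) -> [32, 37, 23, 7]
peek()->7
peek()->7

Final stack: [32, 37, 23, 7]


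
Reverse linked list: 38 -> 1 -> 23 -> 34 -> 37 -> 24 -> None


Step 1: curr=38, set curr.next=prev(None) | reversed so far: 38
Step 2: curr=1, set curr.next=prev(38) | reversed so far: 1 -> 38
Step 3: curr=23, set curr.next=prev(1) | reversed so far: 23 -> 1 -> 38
Step 4: curr=34, set curr.next=prev(23) | reversed so far: 34 -> 23 -> 1 -> 38
Step 5: curr=37, set curr.next=prev(34) | reversed so far: 37 -> 34 -> 23 -> 1 -> 38
Step 6: curr=24, set curr.next=prev(37) | reversed so far: 24 -> 37 -> 34 -> 23 -> 1 -> 38

24 -> 37 -> 34 -> 23 -> 1 -> 38 -> None


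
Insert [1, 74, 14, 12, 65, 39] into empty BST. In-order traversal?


Insert 1: root
Insert 74: R from 1
Insert 14: R from 1 -> L from 74
Insert 12: R from 1 -> L from 74 -> L from 14
Insert 65: R from 1 -> L from 74 -> R from 14
Insert 39: R from 1 -> L from 74 -> R from 14 -> L from 65

In-order: [1, 12, 14, 39, 65, 74]


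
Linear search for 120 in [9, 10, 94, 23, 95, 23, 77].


i=0: 9!=120
i=1: 10!=120
i=2: 94!=120
i=3: 23!=120
i=4: 95!=120
i=5: 23!=120
i=6: 77!=120

Not found, 7 comps


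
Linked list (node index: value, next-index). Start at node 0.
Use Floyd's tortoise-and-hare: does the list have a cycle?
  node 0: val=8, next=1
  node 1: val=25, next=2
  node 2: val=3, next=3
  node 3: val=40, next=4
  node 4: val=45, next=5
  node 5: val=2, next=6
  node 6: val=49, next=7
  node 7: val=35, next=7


Floyd's tortoise (slow, +1) and hare (fast, +2):
  init: slow=0, fast=0
  step 1: slow=1, fast=2
  step 2: slow=2, fast=4
  step 3: slow=3, fast=6
  step 4: slow=4, fast=7
  step 5: slow=5, fast=7
  step 6: slow=6, fast=7
  step 7: slow=7, fast=7
  slow == fast at node 7: cycle detected

Cycle: yes


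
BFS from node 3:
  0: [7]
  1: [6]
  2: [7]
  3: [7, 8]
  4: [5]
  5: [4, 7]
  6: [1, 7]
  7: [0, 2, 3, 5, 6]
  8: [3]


Visit 3, enqueue [7, 8]
Visit 7, enqueue [0, 2, 5, 6]
Visit 8, enqueue []
Visit 0, enqueue []
Visit 2, enqueue []
Visit 5, enqueue [4]
Visit 6, enqueue [1]
Visit 4, enqueue []
Visit 1, enqueue []

BFS order: [3, 7, 8, 0, 2, 5, 6, 4, 1]


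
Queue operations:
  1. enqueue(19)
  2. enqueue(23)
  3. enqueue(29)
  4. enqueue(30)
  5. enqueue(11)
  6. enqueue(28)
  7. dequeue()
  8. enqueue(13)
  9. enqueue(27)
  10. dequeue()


enqueue(19) -> [19]
enqueue(23) -> [19, 23]
enqueue(29) -> [19, 23, 29]
enqueue(30) -> [19, 23, 29, 30]
enqueue(11) -> [19, 23, 29, 30, 11]
enqueue(28) -> [19, 23, 29, 30, 11, 28]
dequeue()->19, [23, 29, 30, 11, 28]
enqueue(13) -> [23, 29, 30, 11, 28, 13]
enqueue(27) -> [23, 29, 30, 11, 28, 13, 27]
dequeue()->23, [29, 30, 11, 28, 13, 27]

Final queue: [29, 30, 11, 28, 13, 27]


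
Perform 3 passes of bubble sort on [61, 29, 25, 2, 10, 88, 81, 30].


Initial: [61, 29, 25, 2, 10, 88, 81, 30]
Pass 1: [29, 25, 2, 10, 61, 81, 30, 88] (6 swaps)
Pass 2: [25, 2, 10, 29, 61, 30, 81, 88] (4 swaps)
Pass 3: [2, 10, 25, 29, 30, 61, 81, 88] (3 swaps)

After 3 passes: [2, 10, 25, 29, 30, 61, 81, 88]


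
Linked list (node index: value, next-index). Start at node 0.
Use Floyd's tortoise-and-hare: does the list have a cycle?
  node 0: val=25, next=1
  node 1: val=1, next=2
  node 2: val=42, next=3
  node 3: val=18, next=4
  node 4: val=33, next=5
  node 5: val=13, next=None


Floyd's tortoise (slow, +1) and hare (fast, +2):
  init: slow=0, fast=0
  step 1: slow=1, fast=2
  step 2: slow=2, fast=4
  step 3: fast 4->5->None, no cycle

Cycle: no


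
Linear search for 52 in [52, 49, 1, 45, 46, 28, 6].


i=0: 52==52 found!

Found at 0, 1 comps


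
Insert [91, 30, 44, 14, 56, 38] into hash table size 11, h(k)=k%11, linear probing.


Insert 91: h=3 -> slot 3
Insert 30: h=8 -> slot 8
Insert 44: h=0 -> slot 0
Insert 14: h=3, 1 probes -> slot 4
Insert 56: h=1 -> slot 1
Insert 38: h=5 -> slot 5

Table: [44, 56, None, 91, 14, 38, None, None, 30, None, None]


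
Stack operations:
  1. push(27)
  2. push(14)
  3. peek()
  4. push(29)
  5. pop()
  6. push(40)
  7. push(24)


push(27) -> [27]
push(14) -> [27, 14]
peek()->14
push(29) -> [27, 14, 29]
pop()->29, [27, 14]
push(40) -> [27, 14, 40]
push(24) -> [27, 14, 40, 24]

Final stack: [27, 14, 40, 24]


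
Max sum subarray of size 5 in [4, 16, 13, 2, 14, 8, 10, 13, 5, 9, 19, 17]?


[0:5]: 49
[1:6]: 53
[2:7]: 47
[3:8]: 47
[4:9]: 50
[5:10]: 45
[6:11]: 56
[7:12]: 63

Max: 63 at [7:12]


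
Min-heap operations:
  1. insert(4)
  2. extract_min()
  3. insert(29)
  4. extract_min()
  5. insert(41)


insert(4) -> [4]
extract_min()->4, []
insert(29) -> [29]
extract_min()->29, []
insert(41) -> [41]

Final heap: [41]


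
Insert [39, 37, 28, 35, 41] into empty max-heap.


Insert 39: [39]
Insert 37: [39, 37]
Insert 28: [39, 37, 28]
Insert 35: [39, 37, 28, 35]
Insert 41: [41, 39, 28, 35, 37]

Final heap: [41, 39, 28, 35, 37]


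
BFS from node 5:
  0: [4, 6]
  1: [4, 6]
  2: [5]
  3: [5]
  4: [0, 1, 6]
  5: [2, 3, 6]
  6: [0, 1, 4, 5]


Visit 5, enqueue [2, 3, 6]
Visit 2, enqueue []
Visit 3, enqueue []
Visit 6, enqueue [0, 1, 4]
Visit 0, enqueue []
Visit 1, enqueue []
Visit 4, enqueue []

BFS order: [5, 2, 3, 6, 0, 1, 4]


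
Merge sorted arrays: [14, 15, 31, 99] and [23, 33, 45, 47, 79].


Take 14 from A
Take 15 from A
Take 23 from B
Take 31 from A
Take 33 from B
Take 45 from B
Take 47 from B
Take 79 from B

Merged: [14, 15, 23, 31, 33, 45, 47, 79, 99]


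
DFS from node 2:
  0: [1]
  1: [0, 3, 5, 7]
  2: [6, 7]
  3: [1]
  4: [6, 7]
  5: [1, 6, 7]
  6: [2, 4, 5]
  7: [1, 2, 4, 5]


Visit 2, push [7, 6]
Visit 6, push [5, 4]
Visit 4, push [7]
Visit 7, push [5, 1]
Visit 1, push [5, 3, 0]
Visit 0, push []
Visit 3, push []
Visit 5, push []

DFS order: [2, 6, 4, 7, 1, 0, 3, 5]


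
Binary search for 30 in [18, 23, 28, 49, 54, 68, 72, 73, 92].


Step 1: lo=0, hi=8, mid=4, val=54
Step 2: lo=0, hi=3, mid=1, val=23
Step 3: lo=2, hi=3, mid=2, val=28
Step 4: lo=3, hi=3, mid=3, val=49

Not found


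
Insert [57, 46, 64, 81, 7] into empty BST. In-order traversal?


Insert 57: root
Insert 46: L from 57
Insert 64: R from 57
Insert 81: R from 57 -> R from 64
Insert 7: L from 57 -> L from 46

In-order: [7, 46, 57, 64, 81]


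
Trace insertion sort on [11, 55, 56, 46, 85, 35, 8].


Initial: [11, 55, 56, 46, 85, 35, 8]
Insert 55: [11, 55, 56, 46, 85, 35, 8]
Insert 56: [11, 55, 56, 46, 85, 35, 8]
Insert 46: [11, 46, 55, 56, 85, 35, 8]
Insert 85: [11, 46, 55, 56, 85, 35, 8]
Insert 35: [11, 35, 46, 55, 56, 85, 8]
Insert 8: [8, 11, 35, 46, 55, 56, 85]

Sorted: [8, 11, 35, 46, 55, 56, 85]


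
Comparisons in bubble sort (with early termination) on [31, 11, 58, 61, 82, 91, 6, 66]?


Algorithm: bubble sort (with early termination)
Input: [31, 11, 58, 61, 82, 91, 6, 66]
Sorted: [6, 11, 31, 58, 61, 66, 82, 91]

28


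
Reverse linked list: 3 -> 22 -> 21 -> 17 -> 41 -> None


Step 1: curr=3, set curr.next=prev(None) | reversed so far: 3
Step 2: curr=22, set curr.next=prev(3) | reversed so far: 22 -> 3
Step 3: curr=21, set curr.next=prev(22) | reversed so far: 21 -> 22 -> 3
Step 4: curr=17, set curr.next=prev(21) | reversed so far: 17 -> 21 -> 22 -> 3
Step 5: curr=41, set curr.next=prev(17) | reversed so far: 41 -> 17 -> 21 -> 22 -> 3

41 -> 17 -> 21 -> 22 -> 3 -> None


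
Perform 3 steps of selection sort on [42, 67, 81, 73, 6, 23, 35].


Initial: [42, 67, 81, 73, 6, 23, 35]
Step 1: min=6 at 4
  Swap: [6, 67, 81, 73, 42, 23, 35]
Step 2: min=23 at 5
  Swap: [6, 23, 81, 73, 42, 67, 35]
Step 3: min=35 at 6
  Swap: [6, 23, 35, 73, 42, 67, 81]

After 3 steps: [6, 23, 35, 73, 42, 67, 81]


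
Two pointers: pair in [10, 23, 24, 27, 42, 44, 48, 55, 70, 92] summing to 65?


lo=0(10)+hi=9(92)=102
lo=0(10)+hi=8(70)=80
lo=0(10)+hi=7(55)=65

Yes: 10+55=65


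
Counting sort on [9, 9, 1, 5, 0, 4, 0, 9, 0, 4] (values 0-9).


Input: [9, 9, 1, 5, 0, 4, 0, 9, 0, 4]
Counts: [3, 1, 0, 0, 2, 1, 0, 0, 0, 3]

Sorted: [0, 0, 0, 1, 4, 4, 5, 9, 9, 9]


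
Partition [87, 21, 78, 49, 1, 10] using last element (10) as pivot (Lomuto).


Pivot: 10
  1 <= 10: swap -> [1, 21, 78, 49, 87, 10]
Place pivot at 1: [1, 10, 78, 49, 87, 21]

Partitioned: [1, 10, 78, 49, 87, 21]


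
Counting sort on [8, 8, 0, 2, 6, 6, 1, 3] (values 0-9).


Input: [8, 8, 0, 2, 6, 6, 1, 3]
Counts: [1, 1, 1, 1, 0, 0, 2, 0, 2, 0]

Sorted: [0, 1, 2, 3, 6, 6, 8, 8]


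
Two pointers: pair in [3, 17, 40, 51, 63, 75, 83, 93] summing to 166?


lo=0(3)+hi=7(93)=96
lo=1(17)+hi=7(93)=110
lo=2(40)+hi=7(93)=133
lo=3(51)+hi=7(93)=144
lo=4(63)+hi=7(93)=156
lo=5(75)+hi=7(93)=168
lo=5(75)+hi=6(83)=158

No pair found


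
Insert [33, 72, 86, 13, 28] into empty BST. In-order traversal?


Insert 33: root
Insert 72: R from 33
Insert 86: R from 33 -> R from 72
Insert 13: L from 33
Insert 28: L from 33 -> R from 13

In-order: [13, 28, 33, 72, 86]


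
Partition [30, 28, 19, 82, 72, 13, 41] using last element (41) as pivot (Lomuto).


Pivot: 41
  30 <= 41: advance i (no swap)
  28 <= 41: advance i (no swap)
  19 <= 41: advance i (no swap)
  13 <= 41: swap -> [30, 28, 19, 13, 72, 82, 41]
Place pivot at 4: [30, 28, 19, 13, 41, 82, 72]

Partitioned: [30, 28, 19, 13, 41, 82, 72]


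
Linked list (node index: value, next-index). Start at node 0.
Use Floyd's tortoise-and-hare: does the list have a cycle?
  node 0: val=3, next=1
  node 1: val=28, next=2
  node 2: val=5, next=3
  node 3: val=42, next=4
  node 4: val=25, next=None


Floyd's tortoise (slow, +1) and hare (fast, +2):
  init: slow=0, fast=0
  step 1: slow=1, fast=2
  step 2: slow=2, fast=4
  step 3: fast -> None, no cycle

Cycle: no


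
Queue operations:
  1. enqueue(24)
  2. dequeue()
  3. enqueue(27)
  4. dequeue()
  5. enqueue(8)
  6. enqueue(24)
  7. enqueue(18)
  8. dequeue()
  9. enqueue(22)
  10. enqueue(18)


enqueue(24) -> [24]
dequeue()->24, []
enqueue(27) -> [27]
dequeue()->27, []
enqueue(8) -> [8]
enqueue(24) -> [8, 24]
enqueue(18) -> [8, 24, 18]
dequeue()->8, [24, 18]
enqueue(22) -> [24, 18, 22]
enqueue(18) -> [24, 18, 22, 18]

Final queue: [24, 18, 22, 18]


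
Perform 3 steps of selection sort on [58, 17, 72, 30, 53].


Initial: [58, 17, 72, 30, 53]
Step 1: min=17 at 1
  Swap: [17, 58, 72, 30, 53]
Step 2: min=30 at 3
  Swap: [17, 30, 72, 58, 53]
Step 3: min=53 at 4
  Swap: [17, 30, 53, 58, 72]

After 3 steps: [17, 30, 53, 58, 72]


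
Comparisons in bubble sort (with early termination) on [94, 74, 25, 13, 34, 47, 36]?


Algorithm: bubble sort (with early termination)
Input: [94, 74, 25, 13, 34, 47, 36]
Sorted: [13, 25, 34, 36, 47, 74, 94]

18


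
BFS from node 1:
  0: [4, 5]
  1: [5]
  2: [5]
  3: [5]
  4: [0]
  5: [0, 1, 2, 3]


Visit 1, enqueue [5]
Visit 5, enqueue [0, 2, 3]
Visit 0, enqueue [4]
Visit 2, enqueue []
Visit 3, enqueue []
Visit 4, enqueue []

BFS order: [1, 5, 0, 2, 3, 4]


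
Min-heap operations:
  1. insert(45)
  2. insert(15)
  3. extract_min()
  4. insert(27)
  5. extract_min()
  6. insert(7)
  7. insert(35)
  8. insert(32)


insert(45) -> [45]
insert(15) -> [15, 45]
extract_min()->15, [45]
insert(27) -> [27, 45]
extract_min()->27, [45]
insert(7) -> [7, 45]
insert(35) -> [7, 45, 35]
insert(32) -> [7, 32, 35, 45]

Final heap: [7, 32, 35, 45]


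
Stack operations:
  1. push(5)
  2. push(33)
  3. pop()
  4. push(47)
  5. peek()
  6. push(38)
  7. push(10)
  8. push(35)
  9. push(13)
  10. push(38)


push(5) -> [5]
push(33) -> [5, 33]
pop()->33, [5]
push(47) -> [5, 47]
peek()->47
push(38) -> [5, 47, 38]
push(10) -> [5, 47, 38, 10]
push(35) -> [5, 47, 38, 10, 35]
push(13) -> [5, 47, 38, 10, 35, 13]
push(38) -> [5, 47, 38, 10, 35, 13, 38]

Final stack: [5, 47, 38, 10, 35, 13, 38]


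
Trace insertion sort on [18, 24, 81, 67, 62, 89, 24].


Initial: [18, 24, 81, 67, 62, 89, 24]
Insert 24: [18, 24, 81, 67, 62, 89, 24]
Insert 81: [18, 24, 81, 67, 62, 89, 24]
Insert 67: [18, 24, 67, 81, 62, 89, 24]
Insert 62: [18, 24, 62, 67, 81, 89, 24]
Insert 89: [18, 24, 62, 67, 81, 89, 24]
Insert 24: [18, 24, 24, 62, 67, 81, 89]

Sorted: [18, 24, 24, 62, 67, 81, 89]


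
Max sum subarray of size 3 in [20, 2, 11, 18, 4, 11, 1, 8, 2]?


[0:3]: 33
[1:4]: 31
[2:5]: 33
[3:6]: 33
[4:7]: 16
[5:8]: 20
[6:9]: 11

Max: 33 at [0:3]


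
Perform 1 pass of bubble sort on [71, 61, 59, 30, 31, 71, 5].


Initial: [71, 61, 59, 30, 31, 71, 5]
Pass 1: [61, 59, 30, 31, 71, 5, 71] (5 swaps)

After 1 pass: [61, 59, 30, 31, 71, 5, 71]


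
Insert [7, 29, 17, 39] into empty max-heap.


Insert 7: [7]
Insert 29: [29, 7]
Insert 17: [29, 7, 17]
Insert 39: [39, 29, 17, 7]

Final heap: [39, 29, 17, 7]


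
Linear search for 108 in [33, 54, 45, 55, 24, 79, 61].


i=0: 33!=108
i=1: 54!=108
i=2: 45!=108
i=3: 55!=108
i=4: 24!=108
i=5: 79!=108
i=6: 61!=108

Not found, 7 comps


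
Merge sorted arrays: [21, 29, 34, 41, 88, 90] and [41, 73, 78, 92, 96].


Take 21 from A
Take 29 from A
Take 34 from A
Take 41 from A
Take 41 from B
Take 73 from B
Take 78 from B
Take 88 from A
Take 90 from A

Merged: [21, 29, 34, 41, 41, 73, 78, 88, 90, 92, 96]


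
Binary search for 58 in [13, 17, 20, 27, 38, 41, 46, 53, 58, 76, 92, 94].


Step 1: lo=0, hi=11, mid=5, val=41
Step 2: lo=6, hi=11, mid=8, val=58

Found at index 8


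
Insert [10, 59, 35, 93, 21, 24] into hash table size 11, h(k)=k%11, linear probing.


Insert 10: h=10 -> slot 10
Insert 59: h=4 -> slot 4
Insert 35: h=2 -> slot 2
Insert 93: h=5 -> slot 5
Insert 21: h=10, 1 probes -> slot 0
Insert 24: h=2, 1 probes -> slot 3

Table: [21, None, 35, 24, 59, 93, None, None, None, None, 10]


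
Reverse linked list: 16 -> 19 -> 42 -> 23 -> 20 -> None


Step 1: curr=16, set curr.next=prev(None) | reversed so far: 16
Step 2: curr=19, set curr.next=prev(16) | reversed so far: 19 -> 16
Step 3: curr=42, set curr.next=prev(19) | reversed so far: 42 -> 19 -> 16
Step 4: curr=23, set curr.next=prev(42) | reversed so far: 23 -> 42 -> 19 -> 16
Step 5: curr=20, set curr.next=prev(23) | reversed so far: 20 -> 23 -> 42 -> 19 -> 16

20 -> 23 -> 42 -> 19 -> 16 -> None


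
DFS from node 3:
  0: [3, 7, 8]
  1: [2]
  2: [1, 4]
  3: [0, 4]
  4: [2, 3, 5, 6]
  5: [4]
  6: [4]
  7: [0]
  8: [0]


Visit 3, push [4, 0]
Visit 0, push [8, 7]
Visit 7, push []
Visit 8, push []
Visit 4, push [6, 5, 2]
Visit 2, push [1]
Visit 1, push []
Visit 5, push []
Visit 6, push []

DFS order: [3, 0, 7, 8, 4, 2, 1, 5, 6]


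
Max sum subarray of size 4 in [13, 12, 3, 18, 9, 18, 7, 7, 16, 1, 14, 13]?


[0:4]: 46
[1:5]: 42
[2:6]: 48
[3:7]: 52
[4:8]: 41
[5:9]: 48
[6:10]: 31
[7:11]: 38
[8:12]: 44

Max: 52 at [3:7]


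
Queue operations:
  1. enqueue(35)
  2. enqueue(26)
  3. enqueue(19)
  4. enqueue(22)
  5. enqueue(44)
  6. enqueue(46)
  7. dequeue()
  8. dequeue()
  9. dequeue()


enqueue(35) -> [35]
enqueue(26) -> [35, 26]
enqueue(19) -> [35, 26, 19]
enqueue(22) -> [35, 26, 19, 22]
enqueue(44) -> [35, 26, 19, 22, 44]
enqueue(46) -> [35, 26, 19, 22, 44, 46]
dequeue()->35, [26, 19, 22, 44, 46]
dequeue()->26, [19, 22, 44, 46]
dequeue()->19, [22, 44, 46]

Final queue: [22, 44, 46]


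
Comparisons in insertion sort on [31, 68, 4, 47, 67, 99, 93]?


Algorithm: insertion sort
Input: [31, 68, 4, 47, 67, 99, 93]
Sorted: [4, 31, 47, 67, 68, 93, 99]

10


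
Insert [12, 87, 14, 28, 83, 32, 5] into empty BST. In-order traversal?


Insert 12: root
Insert 87: R from 12
Insert 14: R from 12 -> L from 87
Insert 28: R from 12 -> L from 87 -> R from 14
Insert 83: R from 12 -> L from 87 -> R from 14 -> R from 28
Insert 32: R from 12 -> L from 87 -> R from 14 -> R from 28 -> L from 83
Insert 5: L from 12

In-order: [5, 12, 14, 28, 32, 83, 87]


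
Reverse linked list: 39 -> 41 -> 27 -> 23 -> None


Step 1: curr=39, set curr.next=prev(None) | reversed so far: 39
Step 2: curr=41, set curr.next=prev(39) | reversed so far: 41 -> 39
Step 3: curr=27, set curr.next=prev(41) | reversed so far: 27 -> 41 -> 39
Step 4: curr=23, set curr.next=prev(27) | reversed so far: 23 -> 27 -> 41 -> 39

23 -> 27 -> 41 -> 39 -> None


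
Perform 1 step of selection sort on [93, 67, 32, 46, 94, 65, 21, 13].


Initial: [93, 67, 32, 46, 94, 65, 21, 13]
Step 1: min=13 at 7
  Swap: [13, 67, 32, 46, 94, 65, 21, 93]

After 1 step: [13, 67, 32, 46, 94, 65, 21, 93]


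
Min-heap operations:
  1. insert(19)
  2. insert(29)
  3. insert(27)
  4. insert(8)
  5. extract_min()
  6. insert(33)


insert(19) -> [19]
insert(29) -> [19, 29]
insert(27) -> [19, 29, 27]
insert(8) -> [8, 19, 27, 29]
extract_min()->8, [19, 29, 27]
insert(33) -> [19, 29, 27, 33]

Final heap: [19, 29, 27, 33]


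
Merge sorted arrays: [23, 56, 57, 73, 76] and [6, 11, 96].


Take 6 from B
Take 11 from B
Take 23 from A
Take 56 from A
Take 57 from A
Take 73 from A
Take 76 from A

Merged: [6, 11, 23, 56, 57, 73, 76, 96]


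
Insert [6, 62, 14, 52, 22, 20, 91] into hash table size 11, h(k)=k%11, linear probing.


Insert 6: h=6 -> slot 6
Insert 62: h=7 -> slot 7
Insert 14: h=3 -> slot 3
Insert 52: h=8 -> slot 8
Insert 22: h=0 -> slot 0
Insert 20: h=9 -> slot 9
Insert 91: h=3, 1 probes -> slot 4

Table: [22, None, None, 14, 91, None, 6, 62, 52, 20, None]


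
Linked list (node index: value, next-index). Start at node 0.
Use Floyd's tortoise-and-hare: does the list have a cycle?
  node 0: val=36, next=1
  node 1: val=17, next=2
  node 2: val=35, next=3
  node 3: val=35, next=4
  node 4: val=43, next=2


Floyd's tortoise (slow, +1) and hare (fast, +2):
  init: slow=0, fast=0
  step 1: slow=1, fast=2
  step 2: slow=2, fast=4
  step 3: slow=3, fast=3
  slow == fast at node 3: cycle detected

Cycle: yes


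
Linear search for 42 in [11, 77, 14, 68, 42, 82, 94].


i=0: 11!=42
i=1: 77!=42
i=2: 14!=42
i=3: 68!=42
i=4: 42==42 found!

Found at 4, 5 comps


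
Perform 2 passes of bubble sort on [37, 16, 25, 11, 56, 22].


Initial: [37, 16, 25, 11, 56, 22]
Pass 1: [16, 25, 11, 37, 22, 56] (4 swaps)
Pass 2: [16, 11, 25, 22, 37, 56] (2 swaps)

After 2 passes: [16, 11, 25, 22, 37, 56]


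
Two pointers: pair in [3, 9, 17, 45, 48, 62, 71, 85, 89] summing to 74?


lo=0(3)+hi=8(89)=92
lo=0(3)+hi=7(85)=88
lo=0(3)+hi=6(71)=74

Yes: 3+71=74


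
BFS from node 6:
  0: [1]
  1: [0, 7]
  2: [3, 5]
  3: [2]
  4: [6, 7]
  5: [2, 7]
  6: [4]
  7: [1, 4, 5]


Visit 6, enqueue [4]
Visit 4, enqueue [7]
Visit 7, enqueue [1, 5]
Visit 1, enqueue [0]
Visit 5, enqueue [2]
Visit 0, enqueue []
Visit 2, enqueue [3]
Visit 3, enqueue []

BFS order: [6, 4, 7, 1, 5, 0, 2, 3]


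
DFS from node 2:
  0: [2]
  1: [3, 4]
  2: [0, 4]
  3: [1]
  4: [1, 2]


Visit 2, push [4, 0]
Visit 0, push []
Visit 4, push [1]
Visit 1, push [3]
Visit 3, push []

DFS order: [2, 0, 4, 1, 3]


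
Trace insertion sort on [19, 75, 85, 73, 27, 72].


Initial: [19, 75, 85, 73, 27, 72]
Insert 75: [19, 75, 85, 73, 27, 72]
Insert 85: [19, 75, 85, 73, 27, 72]
Insert 73: [19, 73, 75, 85, 27, 72]
Insert 27: [19, 27, 73, 75, 85, 72]
Insert 72: [19, 27, 72, 73, 75, 85]

Sorted: [19, 27, 72, 73, 75, 85]


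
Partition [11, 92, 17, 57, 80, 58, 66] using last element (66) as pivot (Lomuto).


Pivot: 66
  11 <= 66: advance i (no swap)
  17 <= 66: swap -> [11, 17, 92, 57, 80, 58, 66]
  57 <= 66: swap -> [11, 17, 57, 92, 80, 58, 66]
  58 <= 66: swap -> [11, 17, 57, 58, 80, 92, 66]
Place pivot at 4: [11, 17, 57, 58, 66, 92, 80]

Partitioned: [11, 17, 57, 58, 66, 92, 80]


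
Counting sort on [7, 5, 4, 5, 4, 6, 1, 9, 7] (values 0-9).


Input: [7, 5, 4, 5, 4, 6, 1, 9, 7]
Counts: [0, 1, 0, 0, 2, 2, 1, 2, 0, 1]

Sorted: [1, 4, 4, 5, 5, 6, 7, 7, 9]


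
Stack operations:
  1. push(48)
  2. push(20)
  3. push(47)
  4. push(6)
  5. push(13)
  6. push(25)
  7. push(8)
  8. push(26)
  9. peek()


push(48) -> [48]
push(20) -> [48, 20]
push(47) -> [48, 20, 47]
push(6) -> [48, 20, 47, 6]
push(13) -> [48, 20, 47, 6, 13]
push(25) -> [48, 20, 47, 6, 13, 25]
push(8) -> [48, 20, 47, 6, 13, 25, 8]
push(26) -> [48, 20, 47, 6, 13, 25, 8, 26]
peek()->26

Final stack: [48, 20, 47, 6, 13, 25, 8, 26]


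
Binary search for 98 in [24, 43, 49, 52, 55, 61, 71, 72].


Step 1: lo=0, hi=7, mid=3, val=52
Step 2: lo=4, hi=7, mid=5, val=61
Step 3: lo=6, hi=7, mid=6, val=71
Step 4: lo=7, hi=7, mid=7, val=72

Not found


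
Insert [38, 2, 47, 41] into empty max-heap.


Insert 38: [38]
Insert 2: [38, 2]
Insert 47: [47, 2, 38]
Insert 41: [47, 41, 38, 2]

Final heap: [47, 41, 38, 2]


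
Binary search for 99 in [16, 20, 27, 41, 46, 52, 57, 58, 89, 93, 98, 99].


Step 1: lo=0, hi=11, mid=5, val=52
Step 2: lo=6, hi=11, mid=8, val=89
Step 3: lo=9, hi=11, mid=10, val=98
Step 4: lo=11, hi=11, mid=11, val=99

Found at index 11


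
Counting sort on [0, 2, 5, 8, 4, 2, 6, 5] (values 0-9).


Input: [0, 2, 5, 8, 4, 2, 6, 5]
Counts: [1, 0, 2, 0, 1, 2, 1, 0, 1, 0]

Sorted: [0, 2, 2, 4, 5, 5, 6, 8]


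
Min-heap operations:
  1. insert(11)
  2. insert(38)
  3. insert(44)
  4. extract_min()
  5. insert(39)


insert(11) -> [11]
insert(38) -> [11, 38]
insert(44) -> [11, 38, 44]
extract_min()->11, [38, 44]
insert(39) -> [38, 44, 39]

Final heap: [38, 44, 39]


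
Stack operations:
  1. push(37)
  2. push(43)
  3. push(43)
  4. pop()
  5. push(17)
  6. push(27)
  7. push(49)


push(37) -> [37]
push(43) -> [37, 43]
push(43) -> [37, 43, 43]
pop()->43, [37, 43]
push(17) -> [37, 43, 17]
push(27) -> [37, 43, 17, 27]
push(49) -> [37, 43, 17, 27, 49]

Final stack: [37, 43, 17, 27, 49]


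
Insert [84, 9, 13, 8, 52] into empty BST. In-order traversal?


Insert 84: root
Insert 9: L from 84
Insert 13: L from 84 -> R from 9
Insert 8: L from 84 -> L from 9
Insert 52: L from 84 -> R from 9 -> R from 13

In-order: [8, 9, 13, 52, 84]


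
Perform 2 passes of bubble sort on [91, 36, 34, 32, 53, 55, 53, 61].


Initial: [91, 36, 34, 32, 53, 55, 53, 61]
Pass 1: [36, 34, 32, 53, 55, 53, 61, 91] (7 swaps)
Pass 2: [34, 32, 36, 53, 53, 55, 61, 91] (3 swaps)

After 2 passes: [34, 32, 36, 53, 53, 55, 61, 91]
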